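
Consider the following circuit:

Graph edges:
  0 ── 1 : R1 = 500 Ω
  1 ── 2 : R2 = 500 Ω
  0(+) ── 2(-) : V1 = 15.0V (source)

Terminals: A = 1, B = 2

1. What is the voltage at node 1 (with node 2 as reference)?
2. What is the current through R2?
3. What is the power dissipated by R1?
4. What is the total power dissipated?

Nodal analysis, taking node 2 as the 0 V reference.
Source V1 fixes V_0 = 15 V.
KCL at each unknown node (sum of currents leaving = 0; resistances in Ω):
  Node 1: (V_1 - 15)/500 + (V_1 - 0)/500 = 0
Collecting terms: 0.004 × V_1 = 0.03  =>  V_1 = 7.5 V
Part 1:
  Read off the nodal solution: V_1 = 7.5 V
Part 2:
  I_R2 = (V_1 - V_2)/R2 = (7.5 - 0)/500 = 0.015 A
  Magnitude: I_R2 = 0.015 A
Part 3:
  I_R1 = (V_0 - V_1)/R1 = (15 - 7.5)/500 = 0.015 A
  P_R1 = I_R1² × R1 = (0.015)² × 500 = 0.1125 W
Part 4:
  Power in each resistor, P = (ΔV)²/R:
    P_R1 = (15 - 7.5)²/500 = 0.1125 W
    P_R2 = (7.5 - 0)²/500 = 0.1125 W
  P_total = P_R1 + P_R2 = 0.225 W

Final answers:
1. V_1 = 7.5 V
2. I_R2 = 0.015 A
3. P_R1 = 0.1125 W
4. P_total = 0.225 W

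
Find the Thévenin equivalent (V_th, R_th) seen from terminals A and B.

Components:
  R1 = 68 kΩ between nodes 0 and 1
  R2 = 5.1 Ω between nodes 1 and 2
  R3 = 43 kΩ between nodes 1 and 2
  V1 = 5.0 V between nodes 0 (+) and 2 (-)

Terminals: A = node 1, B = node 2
Step 1 — V_th is the open-circuit voltage V_A - V_B (nothing connected across the terminals).
Nodal analysis, taking node 2 as the 0 V reference.
Source V1 fixes V_0 = 5 V.
KCL at each unknown node (sum of currents leaving = 0; resistances in Ω):
  Node 1: (V_1 - 5)/68000 + (V_1 - 0)/5.1 + (V_1 - 0)/43000 = 0
Collecting terms: 0.1961 × V_1 = 0.00007353  =>  V_1 = 0.0003749 V
V_th = V_1 - V_2 = 0.0003749 - 0 = 0.0003749 V
Step 2 — R_th: zero the source — replace V1 by a short circuit (node 2 merges into node 0) — and find the resistance seen between A (node 1) and B (node 0).
Reduce the network between node 1 (A) and node 0 (B) by series/parallel combination:
  Rp1 = R1 ‖ R2 ‖ R3 (parallel, all between nodes 0 and 1) = 1/(1/68000 + 1/5.1 + 1/43000) = 5.099 Ω
R_th = 5.099 Ω

Final answer: V_th = 0.0003749 V, R_th = 5.099 Ω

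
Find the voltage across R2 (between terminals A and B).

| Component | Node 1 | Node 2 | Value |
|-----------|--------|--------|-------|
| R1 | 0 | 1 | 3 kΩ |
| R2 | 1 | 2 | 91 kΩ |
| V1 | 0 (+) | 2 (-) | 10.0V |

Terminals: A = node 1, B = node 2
R1 and R2 are in series across V1 (node 0 → node 1 → node 2), and the output A–B is taken across R2, so this is a voltage divider.
Series current: I = V1/(R1 + R2) = 10/(3000 + 91000) = 10/94000 = 0.0001064 A
V_R2 = I × R2 = V1 × R2/(R1 + R2) = 10 × 91000/94000 = 9.681 V

Final answer: 9.681 V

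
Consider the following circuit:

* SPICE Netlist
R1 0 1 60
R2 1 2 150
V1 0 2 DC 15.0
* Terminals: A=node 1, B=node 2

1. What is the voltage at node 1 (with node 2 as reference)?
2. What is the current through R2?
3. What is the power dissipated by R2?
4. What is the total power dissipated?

Nodal analysis, taking node 2 as the 0 V reference.
Source V1 fixes V_0 = 15 V.
KCL at each unknown node (sum of currents leaving = 0; resistances in Ω):
  Node 1: (V_1 - 15)/60 + (V_1 - 0)/150 = 0
Collecting terms: 0.02333 × V_1 = 0.25  =>  V_1 = 10.71 V
Part 1:
  Read off the nodal solution: V_1 = 10.71 V
Part 2:
  I_R2 = (V_1 - V_2)/R2 = (10.71 - 0)/150 = 0.07143 A
  Magnitude: I_R2 = 0.07143 A
Part 3:
  I_R2 = (V_1 - V_2)/R2 = (10.71 - 0)/150 = 0.07143 A
  P_R2 = I_R2² × R2 = (0.07143)² × 150 = 0.7653 W
Part 4:
  Power in each resistor, P = (ΔV)²/R:
    P_R1 = (15 - 10.71)²/60 = 0.3061 W
    P_R2 = (10.71 - 0)²/150 = 0.7653 W
  P_total = P_R1 + P_R2 = 1.071 W

Final answers:
1. V_1 = 10.71 V
2. I_R2 = 0.07143 A
3. P_R2 = 0.7653 W
4. P_total = 1.071 W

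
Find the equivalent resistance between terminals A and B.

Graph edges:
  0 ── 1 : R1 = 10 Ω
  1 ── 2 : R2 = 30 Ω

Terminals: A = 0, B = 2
Reduce the network between node 0 (A) and node 2 (B) by series/parallel combination:
  Rs1 = R1 + R2 (series, joined only at node 1) = 10 + 30 = 40 Ω
R_eq = 40 Ω

Final answer: 40 Ω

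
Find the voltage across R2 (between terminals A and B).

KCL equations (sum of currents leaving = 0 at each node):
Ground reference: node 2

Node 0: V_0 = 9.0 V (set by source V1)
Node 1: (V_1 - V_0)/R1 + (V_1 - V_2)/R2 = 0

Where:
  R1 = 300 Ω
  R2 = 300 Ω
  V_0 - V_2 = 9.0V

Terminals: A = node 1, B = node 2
R1 and R2 are in series across V1 (node 0 → node 1 → node 2), and the output A–B is taken across R2, so this is a voltage divider.
Series current: I = V1/(R1 + R2) = 9/(300 + 300) = 9/600 = 0.015 A
V_R2 = I × R2 = V1 × R2/(R1 + R2) = 9 × 300/600 = 4.5 V

Final answer: 4.5 V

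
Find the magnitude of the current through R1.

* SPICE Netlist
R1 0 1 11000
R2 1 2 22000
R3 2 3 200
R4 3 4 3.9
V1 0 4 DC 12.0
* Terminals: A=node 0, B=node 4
Nodal analysis, taking node 4 as the 0 V reference.
Source V1 fixes V_0 = 12 V.
KCL at each unknown node (sum of currents leaving = 0; resistances in Ω):
  Node 1: (V_1 - 12)/11000 + (V_1 - V_2)/22000 = 0
  Node 2: (V_2 - V_1)/22000 + (V_2 - V_3)/200 = 0
  Node 3: (V_3 - V_2)/200 + (V_3 - 0)/3.9 = 0
Collecting terms (coefficients in siemens):
  0.0001364·V_1 - 0.00004545·V_2 = 0.001091
  0.005045·V_2 - 0.00004545·V_1 - 0.005·V_3 = 0
  0.2614·V_3 - 0.005·V_2 = 0
Solving these 3 simultaneous equations (Gaussian elimination) gives:
  V_1 = 8.025 V, V_2 = 0.07369 V, V_3 = 0.001409 V
I_R1 = (V_0 - V_1)/R1 = (12 - 8.025)/11000 = 0.0003614 A
|I_R1| = 0.0003614 A

Final answer: |I_R1| = 0.0003614 A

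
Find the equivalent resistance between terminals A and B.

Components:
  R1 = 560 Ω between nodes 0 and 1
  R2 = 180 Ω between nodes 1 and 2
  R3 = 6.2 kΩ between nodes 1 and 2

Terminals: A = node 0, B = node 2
Reduce the network between node 0 (A) and node 2 (B) by series/parallel combination:
  Rp1 = R2 ‖ R3 (parallel, both between nodes 1 and 2) = 1/(1/180 + 1/6200) = 174.9 Ω
  Rs1 = R1 + Rp1 (series, joined only at node 1) = 560 + 174.9 = 734.9 Ω
R_eq = 734.9 Ω

Final answer: 734.9 Ω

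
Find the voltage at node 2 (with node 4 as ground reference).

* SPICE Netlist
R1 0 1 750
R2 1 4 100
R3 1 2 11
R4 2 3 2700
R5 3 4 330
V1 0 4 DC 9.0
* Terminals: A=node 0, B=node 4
Nodal analysis, taking node 4 as the 0 V reference.
Source V1 fixes V_0 = 9 V.
KCL at each unknown node (sum of currents leaving = 0; resistances in Ω):
  Node 1: (V_1 - 9)/750 + (V_1 - 0)/100 + (V_1 - V_2)/11 = 0
  Node 2: (V_2 - V_1)/11 + (V_2 - V_3)/2700 = 0
  Node 3: (V_3 - V_2)/2700 + (V_3 - 0)/330 = 0
Collecting terms (coefficients in siemens):
  0.1022·V_1 - 0.09091·V_2 = 0.012
  0.09128·V_2 - 0.09091·V_1 - 0.0003704·V_3 = 0
  0.003401·V_3 - 0.0003704·V_2 = 0
Solving these 3 simultaneous equations (Gaussian elimination) gives:
  V_1 = 1.029 V, V_2 = 1.025 V, V_3 = 0.1117 V
The requested potential is V_2 = 1.025 V.

Final answer: V_2 = 1.025 V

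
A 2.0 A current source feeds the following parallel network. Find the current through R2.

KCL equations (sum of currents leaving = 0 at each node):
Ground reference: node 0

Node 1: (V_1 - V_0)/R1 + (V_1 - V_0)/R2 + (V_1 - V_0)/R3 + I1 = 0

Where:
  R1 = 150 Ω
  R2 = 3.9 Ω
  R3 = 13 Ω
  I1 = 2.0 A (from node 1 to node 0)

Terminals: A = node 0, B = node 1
All resistors sit directly between nodes 0 and 1, so they are in parallel and share one voltage V; the full source current 2 A splits among them.
1/R_par = 1/150 + 1/3.9 + 1/13 = 0.34 S  =>  R_par = 2.941 Ω
V = I × R_par = 2 × 2.941 = 5.882 V
I_R2 = V/R2 = 5.882/3.9 = 1.508 A

Final answer: 1.508 A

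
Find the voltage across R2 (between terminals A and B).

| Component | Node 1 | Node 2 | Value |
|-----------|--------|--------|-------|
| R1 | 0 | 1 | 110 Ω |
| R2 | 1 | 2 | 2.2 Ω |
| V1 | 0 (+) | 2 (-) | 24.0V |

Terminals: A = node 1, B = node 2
R1 and R2 are in series across V1 (node 0 → node 1 → node 2), and the output A–B is taken across R2, so this is a voltage divider.
Series current: I = V1/(R1 + R2) = 24/(110 + 2.2) = 24/112.2 = 0.2139 A
V_R2 = I × R2 = V1 × R2/(R1 + R2) = 24 × 2.2/112.2 = 0.4706 V

Final answer: 0.4706 V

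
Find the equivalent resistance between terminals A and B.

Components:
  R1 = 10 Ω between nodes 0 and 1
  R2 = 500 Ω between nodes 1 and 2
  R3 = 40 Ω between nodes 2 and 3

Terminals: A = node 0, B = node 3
Reduce the network between node 0 (A) and node 3 (B) by series/parallel combination:
  Rs1 = R1 + R2 (series, joined only at node 1) = 10 + 500 = 510 Ω
  Rs2 = R3 + Rs1 (series, joined only at node 2) = 40 + 510 = 550 Ω
R_eq = 550 Ω

Final answer: 550 Ω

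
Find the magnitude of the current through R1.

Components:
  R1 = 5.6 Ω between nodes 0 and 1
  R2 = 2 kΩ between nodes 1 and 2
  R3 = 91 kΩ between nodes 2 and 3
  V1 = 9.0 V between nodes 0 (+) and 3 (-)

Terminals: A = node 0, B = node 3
Nodal analysis, taking node 3 as the 0 V reference.
Source V1 fixes V_0 = 9 V.
KCL at each unknown node (sum of currents leaving = 0; resistances in Ω):
  Node 1: (V_1 - 9)/5.6 + (V_1 - V_2)/2000 = 0
  Node 2: (V_2 - V_1)/2000 + (V_2 - 0)/91000 = 0
Collecting terms (coefficients in siemens):
  0.1791·V_1 - 0.0005·V_2 = 1.607
  0.000511·V_2 - 0.0005·V_1 = 0
Determinant D = (0.1791)(0.000511) - (-0.0005)(-0.0005) = 0.00009125
V_1 = [(1.607)(0.000511) - (-0.0005)(0)]/D = 8.999 V
V_2 = [(0.1791)(0) - (1.607)(-0.0005)]/D = 8.806 V
I_R1 = (V_0 - V_1)/R1 = (9 - 8.999)/5.6 = 0.00009677 A
|I_R1| = 0.00009677 A

Final answer: |I_R1| = 9.677e-05 A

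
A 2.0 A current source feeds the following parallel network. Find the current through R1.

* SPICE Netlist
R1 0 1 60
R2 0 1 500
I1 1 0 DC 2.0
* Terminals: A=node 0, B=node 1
All resistors sit directly between nodes 0 and 1, so they are in parallel and share one voltage V; the full source current 2 A splits among them.
1/R_par = 1/60 + 1/500 = 0.01867 S  =>  R_par = 53.57 Ω
V = I × R_par = 2 × 53.57 = 107.1 V
I_R1 = V/R1 = 107.1/60 = 1.786 A

Final answer: 1.786 A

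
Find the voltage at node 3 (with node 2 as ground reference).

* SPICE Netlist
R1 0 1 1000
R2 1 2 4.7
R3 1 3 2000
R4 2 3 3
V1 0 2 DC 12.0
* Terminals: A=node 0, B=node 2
Nodal analysis, taking node 2 as the 0 V reference.
Source V1 fixes V_0 = 12 V.
KCL at each unknown node (sum of currents leaving = 0; resistances in Ω):
  Node 1: (V_1 - 12)/1000 + (V_1 - 0)/4.7 + (V_1 - V_3)/2000 = 0
  Node 3: (V_3 - V_1)/2000 + (V_3 - 0)/3 = 0
Collecting terms (coefficients in siemens):
  0.2143·V_1 - 0.0005·V_3 = 0.012
  0.3338·V_3 - 0.0005·V_1 = 0
Determinant D = (0.2143)(0.3338) - (-0.0005)(-0.0005) = 0.07153
V_1 = [(0.012)(0.3338) - (-0.0005)(0)]/D = 0.05601 V
V_3 = [(0.2143)(0) - (0.012)(-0.0005)]/D = 0.00008388 V
The requested potential is V_3 = 0.00008388 V.

Final answer: V_3 = 8.388e-05 V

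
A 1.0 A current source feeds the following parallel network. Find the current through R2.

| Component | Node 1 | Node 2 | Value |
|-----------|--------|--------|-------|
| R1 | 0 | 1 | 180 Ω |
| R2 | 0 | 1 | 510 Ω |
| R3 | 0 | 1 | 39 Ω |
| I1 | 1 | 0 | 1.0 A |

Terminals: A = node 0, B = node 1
All resistors sit directly between nodes 0 and 1, so they are in parallel and share one voltage V; the full source current 1 A splits among them.
1/R_par = 1/180 + 1/510 + 1/39 = 0.03316 S  =>  R_par = 30.16 Ω
V = I × R_par = 1 × 30.16 = 30.16 V
I_R2 = V/R2 = 30.16/510 = 0.05914 A

Final answer: 0.05914 A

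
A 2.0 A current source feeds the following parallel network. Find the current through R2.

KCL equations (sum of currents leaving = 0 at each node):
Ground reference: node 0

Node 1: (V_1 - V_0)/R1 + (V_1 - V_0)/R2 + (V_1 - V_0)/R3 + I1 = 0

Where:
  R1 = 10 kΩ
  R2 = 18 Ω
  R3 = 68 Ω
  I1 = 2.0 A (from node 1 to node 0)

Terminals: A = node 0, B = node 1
All resistors sit directly between nodes 0 and 1, so they are in parallel and share one voltage V; the full source current 2 A splits among them.
1/R_par = 1/10000 + 1/18 + 1/68 = 0.07036 S  =>  R_par = 14.21 Ω
V = I × R_par = 2 × 14.21 = 28.42 V
I_R2 = V/R2 = 28.42/18 = 1.579 A

Final answer: 1.579 A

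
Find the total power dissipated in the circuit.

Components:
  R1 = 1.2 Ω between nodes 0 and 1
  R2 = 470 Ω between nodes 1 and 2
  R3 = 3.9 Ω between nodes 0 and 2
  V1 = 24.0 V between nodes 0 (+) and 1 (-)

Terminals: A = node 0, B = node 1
Nodal analysis, taking node 1 as the 0 V reference.
Source V1 fixes V_0 = 24 V.
KCL at each unknown node (sum of currents leaving = 0; resistances in Ω):
  Node 2: (V_2 - 0)/470 + (V_2 - 24)/3.9 = 0
Collecting terms: 0.2585 × V_2 = 6.154  =>  V_2 = 23.8 V
Power in each resistor, P = (ΔV)²/R:
  P_R1 = (24 - 0)²/1.2 = 480 W
  P_R2 = (0 - 23.8)²/470 = 1.205 W
  P_R3 = (24 - 23.8)²/3.9 = 0.01 W
P_total = P_R1 + P_R2 + P_R3 = 481.2 W

Final answer: 481.2 W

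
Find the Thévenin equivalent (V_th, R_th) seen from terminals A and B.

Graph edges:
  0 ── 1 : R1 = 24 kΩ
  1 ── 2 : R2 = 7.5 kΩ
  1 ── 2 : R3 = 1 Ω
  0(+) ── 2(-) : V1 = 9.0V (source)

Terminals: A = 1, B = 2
Step 1 — V_th is the open-circuit voltage V_A - V_B (nothing connected across the terminals).
Nodal analysis, taking node 2 as the 0 V reference.
Source V1 fixes V_0 = 9 V.
KCL at each unknown node (sum of currents leaving = 0; resistances in Ω):
  Node 1: (V_1 - 9)/24000 + (V_1 - 0)/7500 + (V_1 - 0)/1 = 0
Collecting terms: 1 × V_1 = 0.000375  =>  V_1 = 0.0003749 V
V_th = V_1 - V_2 = 0.0003749 - 0 = 0.0003749 V
Step 2 — R_th: zero the source — replace V1 by a short circuit (node 2 merges into node 0) — and find the resistance seen between A (node 1) and B (node 0).
Reduce the network between node 1 (A) and node 0 (B) by series/parallel combination:
  Rp1 = R1 ‖ R2 ‖ R3 (parallel, all between nodes 0 and 1) = 1/(1/24000 + 1/7500 + 1/1) = 0.9998 Ω
R_th = 0.9998 Ω

Final answer: V_th = 0.0003749 V, R_th = 0.9998 Ω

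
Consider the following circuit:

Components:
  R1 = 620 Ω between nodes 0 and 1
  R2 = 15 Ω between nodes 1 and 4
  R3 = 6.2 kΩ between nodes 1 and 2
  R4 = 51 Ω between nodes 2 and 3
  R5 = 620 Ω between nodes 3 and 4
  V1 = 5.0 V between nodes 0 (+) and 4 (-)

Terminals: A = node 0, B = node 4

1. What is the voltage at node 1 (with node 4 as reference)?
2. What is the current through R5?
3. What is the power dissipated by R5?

Nodal analysis, taking node 4 as the 0 V reference.
Source V1 fixes V_0 = 5 V.
KCL at each unknown node (sum of currents leaving = 0; resistances in Ω):
  Node 1: (V_1 - 5)/620 + (V_1 - 0)/15 + (V_1 - V_2)/6200 = 0
  Node 2: (V_2 - V_1)/6200 + (V_2 - V_3)/51 = 0
  Node 3: (V_3 - V_2)/51 + (V_3 - 0)/620 = 0
Collecting terms (coefficients in siemens):
  0.06844·V_1 - 0.0001613·V_2 = 0.008065
  0.01977·V_2 - 0.0001613·V_1 - 0.01961·V_3 = 0
  0.02122·V_3 - 0.01961·V_2 = 0
Solving these 3 simultaneous equations (Gaussian elimination) gives:
  V_1 = 0.1179 V, V_2 = 0.01151 V, V_3 = 0.01063 V
Part 1:
  Read off the nodal solution: V_1 = 0.1179 V
Part 2:
  I_R5 = (V_3 - V_4)/R5 = (0.01063 - 0)/620 = 0.00001715 A
  Magnitude: I_R5 = 0.00001715 A
Part 3:
  I_R5 = (V_3 - V_4)/R5 = (0.01063 - 0)/620 = 0.00001715 A
  P_R5 = I_R5² × R5 = (0.00001715)² × 620 = 0.0000001824 W

Final answers:
1. V_1 = 0.1179 V
2. I_R5 = 1.715e-05 A
3. P_R5 = 1.824e-07 W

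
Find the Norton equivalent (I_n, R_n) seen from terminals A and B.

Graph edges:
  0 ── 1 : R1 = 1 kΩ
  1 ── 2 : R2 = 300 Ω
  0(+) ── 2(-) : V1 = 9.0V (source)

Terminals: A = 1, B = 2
Find the Thévenin equivalent first; then I_n = V_th/R_th and R_n = R_th.
Step 1 — V_th is the open-circuit voltage V_A - V_B (nothing connected across the terminals).
Nodal analysis, taking node 2 as the 0 V reference.
Source V1 fixes V_0 = 9 V.
KCL at each unknown node (sum of currents leaving = 0; resistances in Ω):
  Node 1: (V_1 - 9)/1000 + (V_1 - 0)/300 = 0
Collecting terms: 0.004333 × V_1 = 0.009  =>  V_1 = 2.077 V
V_th = V_1 - V_2 = 2.077 - 0 = 2.077 V
Step 2 — R_th: zero the source — replace V1 by a short circuit (node 2 merges into node 0) — and find the resistance seen between A (node 1) and B (node 0).
Reduce the network between node 1 (A) and node 0 (B) by series/parallel combination:
  Rp1 = R1 ‖ R2 (parallel, both between nodes 0 and 1) = 1/(1/1000 + 1/300) = 230.8 Ω
R_th = 230.8 Ω
I_n = V_th/R_th = 2.077/230.8 = 0.009 A, and R_n = R_th = 230.8 Ω

Final answer: I_n = 0.009 A, R_n = 230.8 Ω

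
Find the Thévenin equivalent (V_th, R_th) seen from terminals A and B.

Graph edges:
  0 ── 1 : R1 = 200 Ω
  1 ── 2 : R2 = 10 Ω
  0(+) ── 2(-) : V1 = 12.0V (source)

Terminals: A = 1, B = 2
Step 1 — V_th is the open-circuit voltage V_A - V_B (nothing connected across the terminals).
Nodal analysis, taking node 2 as the 0 V reference.
Source V1 fixes V_0 = 12 V.
KCL at each unknown node (sum of currents leaving = 0; resistances in Ω):
  Node 1: (V_1 - 12)/200 + (V_1 - 0)/10 = 0
Collecting terms: 0.105 × V_1 = 0.06  =>  V_1 = 0.5714 V
V_th = V_1 - V_2 = 0.5714 - 0 = 0.5714 V
Step 2 — R_th: zero the source — replace V1 by a short circuit (node 2 merges into node 0) — and find the resistance seen between A (node 1) and B (node 0).
Reduce the network between node 1 (A) and node 0 (B) by series/parallel combination:
  Rp1 = R1 ‖ R2 (parallel, both between nodes 0 and 1) = 1/(1/200 + 1/10) = 9.524 Ω
R_th = 9.524 Ω

Final answer: V_th = 0.5714 V, R_th = 9.524 Ω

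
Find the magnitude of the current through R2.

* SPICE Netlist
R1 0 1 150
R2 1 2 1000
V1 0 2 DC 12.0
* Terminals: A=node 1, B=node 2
Nodal analysis, taking node 2 as the 0 V reference.
Source V1 fixes V_0 = 12 V.
KCL at each unknown node (sum of currents leaving = 0; resistances in Ω):
  Node 1: (V_1 - 12)/150 + (V_1 - 0)/1000 = 0
Collecting terms: 0.007667 × V_1 = 0.08  =>  V_1 = 10.43 V
I_R2 = (V_1 - V_2)/R2 = (10.43 - 0)/1000 = 0.01043 A
|I_R2| = 0.01043 A

Final answer: |I_R2| = 0.01043 A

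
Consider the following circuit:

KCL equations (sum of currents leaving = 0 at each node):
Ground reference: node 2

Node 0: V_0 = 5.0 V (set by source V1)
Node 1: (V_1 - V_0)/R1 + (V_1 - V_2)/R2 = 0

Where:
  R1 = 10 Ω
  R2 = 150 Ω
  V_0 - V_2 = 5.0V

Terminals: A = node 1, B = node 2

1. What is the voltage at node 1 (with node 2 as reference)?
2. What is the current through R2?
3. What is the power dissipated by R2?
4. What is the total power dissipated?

Nodal analysis, taking node 2 as the 0 V reference.
Source V1 fixes V_0 = 5 V.
KCL at each unknown node (sum of currents leaving = 0; resistances in Ω):
  Node 1: (V_1 - 5)/10 + (V_1 - 0)/150 = 0
Collecting terms: 0.1067 × V_1 = 0.5  =>  V_1 = 4.688 V
Part 1:
  Read off the nodal solution: V_1 = 4.688 V
Part 2:
  I_R2 = (V_1 - V_2)/R2 = (4.688 - 0)/150 = 0.03125 A
  Magnitude: I_R2 = 0.03125 A
Part 3:
  I_R2 = (V_1 - V_2)/R2 = (4.688 - 0)/150 = 0.03125 A
  P_R2 = I_R2² × R2 = (0.03125)² × 150 = 0.1465 W
Part 4:
  Power in each resistor, P = (ΔV)²/R:
    P_R1 = (5 - 4.688)²/10 = 0.009766 W
    P_R2 = (4.688 - 0)²/150 = 0.1465 W
  P_total = P_R1 + P_R2 = 0.1562 W

Final answers:
1. V_1 = 4.688 V
2. I_R2 = 0.03125 A
3. P_R2 = 0.1465 W
4. P_total = 0.1562 W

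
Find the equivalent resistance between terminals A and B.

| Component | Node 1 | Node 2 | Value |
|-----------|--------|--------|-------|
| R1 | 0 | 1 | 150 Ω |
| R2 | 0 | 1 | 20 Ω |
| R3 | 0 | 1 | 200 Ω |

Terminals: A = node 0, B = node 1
Reduce the network between node 0 (A) and node 1 (B) by series/parallel combination:
  Rp1 = R1 ‖ R2 ‖ R3 (parallel, all between nodes 0 and 1) = 1/(1/150 + 1/20 + 1/200) = 16.22 Ω
R_eq = 16.22 Ω

Final answer: 16.22 Ω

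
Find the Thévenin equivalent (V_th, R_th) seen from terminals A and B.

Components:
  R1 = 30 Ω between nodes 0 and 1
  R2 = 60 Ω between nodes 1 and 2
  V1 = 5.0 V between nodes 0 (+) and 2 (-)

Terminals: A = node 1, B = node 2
Step 1 — V_th is the open-circuit voltage V_A - V_B (nothing connected across the terminals).
Nodal analysis, taking node 2 as the 0 V reference.
Source V1 fixes V_0 = 5 V.
KCL at each unknown node (sum of currents leaving = 0; resistances in Ω):
  Node 1: (V_1 - 5)/30 + (V_1 - 0)/60 = 0
Collecting terms: 0.05 × V_1 = 0.1667  =>  V_1 = 3.333 V
V_th = V_1 - V_2 = 3.333 - 0 = 3.333 V
Step 2 — R_th: zero the source — replace V1 by a short circuit (node 2 merges into node 0) — and find the resistance seen between A (node 1) and B (node 0).
Reduce the network between node 1 (A) and node 0 (B) by series/parallel combination:
  Rp1 = R1 ‖ R2 (parallel, both between nodes 0 and 1) = 1/(1/30 + 1/60) = 20 Ω
R_th = 20 Ω

Final answer: V_th = 3.333 V, R_th = 20 Ω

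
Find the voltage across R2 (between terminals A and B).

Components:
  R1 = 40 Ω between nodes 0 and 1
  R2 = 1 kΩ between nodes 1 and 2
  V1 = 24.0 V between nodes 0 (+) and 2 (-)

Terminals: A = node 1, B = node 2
R1 and R2 are in series across V1 (node 0 → node 1 → node 2), and the output A–B is taken across R2, so this is a voltage divider.
Series current: I = V1/(R1 + R2) = 24/(40 + 1000) = 24/1040 = 0.02308 A
V_R2 = I × R2 = V1 × R2/(R1 + R2) = 24 × 1000/1040 = 23.08 V

Final answer: 23.08 V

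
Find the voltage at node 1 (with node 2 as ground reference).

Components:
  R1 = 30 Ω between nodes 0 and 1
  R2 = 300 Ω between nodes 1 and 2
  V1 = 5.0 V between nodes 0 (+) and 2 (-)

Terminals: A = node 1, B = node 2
Nodal analysis, taking node 2 as the 0 V reference.
Source V1 fixes V_0 = 5 V.
KCL at each unknown node (sum of currents leaving = 0; resistances in Ω):
  Node 1: (V_1 - 5)/30 + (V_1 - 0)/300 = 0
Collecting terms: 0.03667 × V_1 = 0.1667  =>  V_1 = 4.545 V
The requested potential is V_1 = 4.545 V.

Final answer: V_1 = 4.545 V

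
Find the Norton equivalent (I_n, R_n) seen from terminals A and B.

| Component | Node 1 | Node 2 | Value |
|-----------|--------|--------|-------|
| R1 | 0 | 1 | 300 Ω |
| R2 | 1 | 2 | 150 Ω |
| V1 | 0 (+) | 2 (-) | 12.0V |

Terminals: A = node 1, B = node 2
Find the Thévenin equivalent first; then I_n = V_th/R_th and R_n = R_th.
Step 1 — V_th is the open-circuit voltage V_A - V_B (nothing connected across the terminals).
Nodal analysis, taking node 2 as the 0 V reference.
Source V1 fixes V_0 = 12 V.
KCL at each unknown node (sum of currents leaving = 0; resistances in Ω):
  Node 1: (V_1 - 12)/300 + (V_1 - 0)/150 = 0
Collecting terms: 0.01 × V_1 = 0.04  =>  V_1 = 4 V
V_th = V_1 - V_2 = 4 - 0 = 4 V
Step 2 — R_th: zero the source — replace V1 by a short circuit (node 2 merges into node 0) — and find the resistance seen between A (node 1) and B (node 0).
Reduce the network between node 1 (A) and node 0 (B) by series/parallel combination:
  Rp1 = R1 ‖ R2 (parallel, both between nodes 0 and 1) = 1/(1/300 + 1/150) = 100 Ω
R_th = 100 Ω
I_n = V_th/R_th = 4/100 = 0.04 A, and R_n = R_th = 100 Ω

Final answer: I_n = 0.04 A, R_n = 100 Ω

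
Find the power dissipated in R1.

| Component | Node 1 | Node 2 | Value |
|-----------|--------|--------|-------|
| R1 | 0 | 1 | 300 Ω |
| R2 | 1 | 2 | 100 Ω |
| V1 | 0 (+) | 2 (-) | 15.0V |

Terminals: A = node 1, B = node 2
Nodal analysis, taking node 2 as the 0 V reference.
Source V1 fixes V_0 = 15 V.
KCL at each unknown node (sum of currents leaving = 0; resistances in Ω):
  Node 1: (V_1 - 15)/300 + (V_1 - 0)/100 = 0
Collecting terms: 0.01333 × V_1 = 0.05  =>  V_1 = 3.75 V
I_R1 = (V_0 - V_1)/R1 = (15 - 3.75)/300 = 0.0375 A
P_R1 = I_R1² × R1 = (0.0375)² × 300 = 0.4219 W

Final answer: 0.4219 W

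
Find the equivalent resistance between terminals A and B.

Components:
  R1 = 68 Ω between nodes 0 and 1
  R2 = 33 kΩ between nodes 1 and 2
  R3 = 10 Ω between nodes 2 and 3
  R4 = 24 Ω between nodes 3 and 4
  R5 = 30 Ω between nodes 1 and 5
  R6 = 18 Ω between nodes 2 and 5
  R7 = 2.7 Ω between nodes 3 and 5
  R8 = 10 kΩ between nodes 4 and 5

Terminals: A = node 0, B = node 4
The network is not a plain series/parallel combination. Inject a 1 A test current into terminal A (node 0) and return it from terminal B (node 4); then R_eq = V_A / (1 A).
Nodal analysis, taking node 4 as the 0 V reference.
Current source I_test pushes 1 A into node 0 and draws it out of node 4.
KCL at each unknown node (sum of currents leaving = 0; resistances in Ω):
  Node 0: (V_0 - V_1)/68 - 1 = 0
  Node 1: (V_1 - V_0)/68 + (V_1 - V_2)/33000 + (V_1 - V_5)/30 = 0
  Node 2: (V_2 - V_1)/33000 + (V_2 - V_3)/10 + (V_2 - V_5)/18 = 0
  Node 3: (V_3 - V_2)/10 + (V_3 - 0)/24 + (V_3 - V_5)/2.7 = 0
  Node 5: (V_5 - V_1)/30 + (V_5 - V_2)/18 + (V_5 - V_3)/2.7 + (V_5 - 0)/10000 = 0
Collecting terms (coefficients in siemens):
  0.01471·V_0 - 0.01471·V_1 = 1
  0.04807·V_1 - 0.01471·V_0 - 0.0000303·V_2 - 0.03333·V_5 = 0
  0.1556·V_2 - 0.0000303·V_1 - 0.1·V_3 - 0.05556·V_5 = 0
  0.512·V_3 - 0.1·V_2 - 0.3704·V_5 = 0
  0.4594·V_5 - 0.03333·V_1 - 0.05556·V_2 - 0.3704·V_3 = 0
Solving these 5 simultaneous equations (Gaussian elimination) gives:
  V_0 = 124.4 V, V_1 = 56.36 V, V_2 = 24.82 V, V_3 = 23.94 V
  V_5 = 26.39 V
R_eq = V_0 / 1 A = 124.4 Ω

Final answer: 124.4 Ω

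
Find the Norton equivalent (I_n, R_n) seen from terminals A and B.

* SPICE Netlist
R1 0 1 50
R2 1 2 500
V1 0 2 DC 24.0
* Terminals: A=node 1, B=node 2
Find the Thévenin equivalent first; then I_n = V_th/R_th and R_n = R_th.
Step 1 — V_th is the open-circuit voltage V_A - V_B (nothing connected across the terminals).
Nodal analysis, taking node 2 as the 0 V reference.
Source V1 fixes V_0 = 24 V.
KCL at each unknown node (sum of currents leaving = 0; resistances in Ω):
  Node 1: (V_1 - 24)/50 + (V_1 - 0)/500 = 0
Collecting terms: 0.022 × V_1 = 0.48  =>  V_1 = 21.82 V
V_th = V_1 - V_2 = 21.82 - 0 = 21.82 V
Step 2 — R_th: zero the source — replace V1 by a short circuit (node 2 merges into node 0) — and find the resistance seen between A (node 1) and B (node 0).
Reduce the network between node 1 (A) and node 0 (B) by series/parallel combination:
  Rp1 = R1 ‖ R2 (parallel, both between nodes 0 and 1) = 1/(1/50 + 1/500) = 45.45 Ω
R_th = 45.45 Ω
I_n = V_th/R_th = 21.82/45.45 = 0.48 A, and R_n = R_th = 45.45 Ω

Final answer: I_n = 0.48 A, R_n = 45.45 Ω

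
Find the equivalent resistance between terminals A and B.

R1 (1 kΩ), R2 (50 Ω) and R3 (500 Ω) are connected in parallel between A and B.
Reduce the network between node 0 (A) and node 1 (B) by series/parallel combination:
  Rp1 = R1 ‖ R2 ‖ R3 (parallel, all between nodes 0 and 1) = 1/(1/1000 + 1/50 + 1/500) = 43.48 Ω
R_eq = 43.48 Ω

Final answer: 43.48 Ω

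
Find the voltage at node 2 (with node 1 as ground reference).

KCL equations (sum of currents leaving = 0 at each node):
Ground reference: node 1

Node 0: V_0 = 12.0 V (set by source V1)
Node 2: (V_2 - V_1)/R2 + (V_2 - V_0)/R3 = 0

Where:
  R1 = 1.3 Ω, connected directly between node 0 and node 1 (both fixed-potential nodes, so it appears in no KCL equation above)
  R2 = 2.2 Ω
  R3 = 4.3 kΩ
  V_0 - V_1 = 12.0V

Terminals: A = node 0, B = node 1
Nodal analysis, taking node 1 as the 0 V reference.
Source V1 fixes V_0 = 12 V.
KCL at each unknown node (sum of currents leaving = 0; resistances in Ω):
  Node 2: (V_2 - 0)/2.2 + (V_2 - 12)/4300 = 0
Collecting terms: 0.4548 × V_2 = 0.002791  =>  V_2 = 0.006136 V
The requested potential is V_2 = 0.006136 V.

Final answer: V_2 = 0.006136 V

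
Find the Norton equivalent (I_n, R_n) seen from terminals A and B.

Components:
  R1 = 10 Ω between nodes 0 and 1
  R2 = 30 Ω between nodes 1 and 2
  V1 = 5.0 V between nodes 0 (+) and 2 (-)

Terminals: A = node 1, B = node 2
Find the Thévenin equivalent first; then I_n = V_th/R_th and R_n = R_th.
Step 1 — V_th is the open-circuit voltage V_A - V_B (nothing connected across the terminals).
Nodal analysis, taking node 2 as the 0 V reference.
Source V1 fixes V_0 = 5 V.
KCL at each unknown node (sum of currents leaving = 0; resistances in Ω):
  Node 1: (V_1 - 5)/10 + (V_1 - 0)/30 = 0
Collecting terms: 0.1333 × V_1 = 0.5  =>  V_1 = 3.75 V
V_th = V_1 - V_2 = 3.75 - 0 = 3.75 V
Step 2 — R_th: zero the source — replace V1 by a short circuit (node 2 merges into node 0) — and find the resistance seen between A (node 1) and B (node 0).
Reduce the network between node 1 (A) and node 0 (B) by series/parallel combination:
  Rp1 = R1 ‖ R2 (parallel, both between nodes 0 and 1) = 1/(1/10 + 1/30) = 7.5 Ω
R_th = 7.5 Ω
I_n = V_th/R_th = 3.75/7.5 = 0.5 A, and R_n = R_th = 7.5 Ω

Final answer: I_n = 0.5 A, R_n = 7.5 Ω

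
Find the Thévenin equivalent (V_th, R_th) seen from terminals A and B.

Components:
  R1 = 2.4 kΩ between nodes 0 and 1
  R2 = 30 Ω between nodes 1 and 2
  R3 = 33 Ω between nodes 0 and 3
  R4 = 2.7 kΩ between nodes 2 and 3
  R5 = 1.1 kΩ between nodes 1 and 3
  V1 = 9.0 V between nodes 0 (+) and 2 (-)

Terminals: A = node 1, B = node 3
Step 1 — V_th is the open-circuit voltage V_A - V_B (nothing connected across the terminals).
Nodal analysis, taking node 2 as the 0 V reference.
Source V1 fixes V_0 = 9 V.
KCL at each unknown node (sum of currents leaving = 0; resistances in Ω):
  Node 1: (V_1 - 9)/2400 + (V_1 - 0)/30 + (V_1 - V_3)/1100 = 0
  Node 3: (V_3 - 9)/33 + (V_3 - 0)/2700 + (V_3 - V_1)/1100 = 0
Collecting terms (coefficients in siemens):
  0.03466·V_1 - 0.0009091·V_3 = 0.00375
  0.03158·V_3 - 0.0009091·V_1 = 0.2727
Determinant D = (0.03466)(0.03158) - (-0.0009091)(-0.0009091) = 0.001094
V_1 = [(0.00375)(0.03158) - (-0.0009091)(0.2727)]/D = 0.335 V
V_3 = [(0.03466)(0.2727) - (0.00375)(-0.0009091)]/D = 8.645 V
V_th = V_1 - V_3 = 0.335 - 8.645 = -8.31 V
Step 2 — R_th: zero the source — replace V1 by a short circuit (node 2 merges into node 0) — and find the resistance seen between A (node 1) and B (node 3).
Reduce the network between node 1 (A) and node 3 (B) by series/parallel combination:
  Rp1 = R1 ‖ R2 (parallel, both between nodes 0 and 1) = 1/(1/2400 + 1/30) = 29.63 Ω
  Rp2 = R3 ‖ R4 (parallel, both between nodes 0 and 3) = 1/(1/33 + 1/2700) = 32.6 Ω
  Rs1 = Rp1 + Rp2 (series, joined only at node 0) = 29.63 + 32.6 = 62.23 Ω
  Rp3 = R5 ‖ Rs1 (parallel, both between nodes 1 and 3) = 1/(1/1100 + 1/62.23) = 58.9 Ω
R_th = 58.9 Ω

Final answer: V_th = -8.31 V, R_th = 58.9 Ω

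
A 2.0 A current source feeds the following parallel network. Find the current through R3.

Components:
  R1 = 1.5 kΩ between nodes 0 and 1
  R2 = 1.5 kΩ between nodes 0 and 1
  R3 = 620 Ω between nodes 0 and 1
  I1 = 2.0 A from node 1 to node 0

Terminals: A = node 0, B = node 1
All resistors sit directly between nodes 0 and 1, so they are in parallel and share one voltage V; the full source current 2 A splits among them.
1/R_par = 1/1500 + 1/1500 + 1/620 = 0.002946 S  =>  R_par = 339.4 Ω
V = I × R_par = 2 × 339.4 = 678.8 V
I_R3 = V/R3 = 678.8/620 = 1.095 A

Final answer: 1.095 A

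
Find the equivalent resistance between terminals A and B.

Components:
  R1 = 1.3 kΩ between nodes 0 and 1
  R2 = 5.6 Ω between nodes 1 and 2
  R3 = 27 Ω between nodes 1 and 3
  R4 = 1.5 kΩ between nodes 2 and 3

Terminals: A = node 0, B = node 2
Reduce the network between node 0 (A) and node 2 (B) by series/parallel combination:
  Rs1 = R3 + R4 (series, joined only at node 3) = 27 + 1500 = 1527 Ω
  Rp1 = R2 ‖ Rs1 (parallel, both between nodes 1 and 2) = 1/(1/5.6 + 1/1527) = 5.58 Ω
  Rs2 = R1 + Rp1 (series, joined only at node 1) = 1300 + 5.58 = 1306 Ω
R_eq = 1.306 kΩ

Final answer: 1.306 kΩ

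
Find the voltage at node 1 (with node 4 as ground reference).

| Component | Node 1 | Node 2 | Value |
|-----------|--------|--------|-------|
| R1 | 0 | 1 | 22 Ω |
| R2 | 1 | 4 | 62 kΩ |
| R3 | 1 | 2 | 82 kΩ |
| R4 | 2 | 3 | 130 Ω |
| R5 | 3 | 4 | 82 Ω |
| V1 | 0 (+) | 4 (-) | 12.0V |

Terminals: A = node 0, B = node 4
Nodal analysis, taking node 4 as the 0 V reference.
Source V1 fixes V_0 = 12 V.
KCL at each unknown node (sum of currents leaving = 0; resistances in Ω):
  Node 1: (V_1 - 12)/22 + (V_1 - 0)/62000 + (V_1 - V_2)/82000 = 0
  Node 2: (V_2 - V_1)/82000 + (V_2 - V_3)/130 = 0
  Node 3: (V_3 - V_2)/130 + (V_3 - 0)/82 = 0
Collecting terms (coefficients in siemens):
  0.04548·V_1 - 0.0000122·V_2 = 0.5455
  0.007705·V_2 - 0.0000122·V_1 - 0.007692·V_3 = 0
  0.01989·V_3 - 0.007692·V_2 = 0
Solving these 3 simultaneous equations (Gaussian elimination) gives:
  V_1 = 11.99 V, V_2 = 0.03093 V, V_3 = 0.01196 V
The requested potential is V_1 = 11.99 V.

Final answer: V_1 = 11.99 V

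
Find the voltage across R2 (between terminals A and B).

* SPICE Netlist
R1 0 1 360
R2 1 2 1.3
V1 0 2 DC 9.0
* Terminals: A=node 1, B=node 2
R1 and R2 are in series across V1 (node 0 → node 1 → node 2), and the output A–B is taken across R2, so this is a voltage divider.
Series current: I = V1/(R1 + R2) = 9/(360 + 1.3) = 9/361.3 = 0.02491 A
V_R2 = I × R2 = V1 × R2/(R1 + R2) = 9 × 1.3/361.3 = 0.03238 V

Final answer: 0.03238 V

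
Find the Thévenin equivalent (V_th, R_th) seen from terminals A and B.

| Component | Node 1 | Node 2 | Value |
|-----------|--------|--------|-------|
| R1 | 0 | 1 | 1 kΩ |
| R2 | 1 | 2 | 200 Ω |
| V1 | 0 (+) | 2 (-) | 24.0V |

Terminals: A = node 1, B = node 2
Step 1 — V_th is the open-circuit voltage V_A - V_B (nothing connected across the terminals).
Nodal analysis, taking node 2 as the 0 V reference.
Source V1 fixes V_0 = 24 V.
KCL at each unknown node (sum of currents leaving = 0; resistances in Ω):
  Node 1: (V_1 - 24)/1000 + (V_1 - 0)/200 = 0
Collecting terms: 0.006 × V_1 = 0.024  =>  V_1 = 4 V
V_th = V_1 - V_2 = 4 - 0 = 4 V
Step 2 — R_th: zero the source — replace V1 by a short circuit (node 2 merges into node 0) — and find the resistance seen between A (node 1) and B (node 0).
Reduce the network between node 1 (A) and node 0 (B) by series/parallel combination:
  Rp1 = R1 ‖ R2 (parallel, both between nodes 0 and 1) = 1/(1/1000 + 1/200) = 166.7 Ω
R_th = 166.7 Ω

Final answer: V_th = 4 V, R_th = 166.7 Ω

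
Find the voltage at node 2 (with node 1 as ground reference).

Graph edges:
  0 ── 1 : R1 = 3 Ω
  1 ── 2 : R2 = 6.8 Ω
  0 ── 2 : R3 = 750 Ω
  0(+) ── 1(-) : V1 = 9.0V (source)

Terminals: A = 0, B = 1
Nodal analysis, taking node 1 as the 0 V reference.
Source V1 fixes V_0 = 9 V.
KCL at each unknown node (sum of currents leaving = 0; resistances in Ω):
  Node 2: (V_2 - 0)/6.8 + (V_2 - 9)/750 = 0
Collecting terms: 0.1484 × V_2 = 0.012  =>  V_2 = 0.08087 V
The requested potential is V_2 = 0.08087 V.

Final answer: V_2 = 0.08087 V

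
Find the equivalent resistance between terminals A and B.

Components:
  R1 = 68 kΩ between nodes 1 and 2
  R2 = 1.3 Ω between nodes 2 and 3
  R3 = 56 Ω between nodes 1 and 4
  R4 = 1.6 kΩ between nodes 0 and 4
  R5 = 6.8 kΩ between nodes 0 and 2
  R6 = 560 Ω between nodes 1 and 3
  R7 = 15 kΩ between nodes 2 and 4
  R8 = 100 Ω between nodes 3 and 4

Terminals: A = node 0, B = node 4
The network is not a plain series/parallel combination. Inject a 1 A test current into terminal A (node 0) and return it from terminal B (node 4); then R_eq = V_A / (1 A).
Nodal analysis, taking node 4 as the 0 V reference.
Current source I_test pushes 1 A into node 0 and draws it out of node 4.
KCL at each unknown node (sum of currents leaving = 0; resistances in Ω):
  Node 0: (V_0 - 0)/1600 + (V_0 - V_2)/6800 - 1 = 0
  Node 1: (V_1 - V_2)/68000 + (V_1 - 0)/56 + (V_1 - V_3)/560 = 0
  Node 2: (V_2 - V_0)/6800 + (V_2 - V_1)/68000 + (V_2 - V_3)/1.3 + (V_2 - 0)/15000 = 0
  Node 3: (V_3 - V_1)/560 + (V_3 - V_2)/1.3 + (V_3 - 0)/100 = 0
Collecting terms (coefficients in siemens):
  0.0007721·V_0 - 0.0001471·V_2 = 1
  0.01966·V_1 - 0.00001471·V_2 - 0.001786·V_3 = 0
  0.7695·V_2 - 0.0001471·V_0 - 0.00001471·V_1 - 0.7692·V_3 = 0
  0.781·V_3 - 0.001786·V_1 - 0.7692·V_2 = 0
Solving these 4 simultaneous equations (Gaussian elimination) gives:
  V_0 = 1298 V, V_1 = 1.476 V, V_2 = 16.35 V, V_3 = 16.11 V
R_eq = V_0 / 1 A = 1298 Ω = 1.298 kΩ

Final answer: 1.298 kΩ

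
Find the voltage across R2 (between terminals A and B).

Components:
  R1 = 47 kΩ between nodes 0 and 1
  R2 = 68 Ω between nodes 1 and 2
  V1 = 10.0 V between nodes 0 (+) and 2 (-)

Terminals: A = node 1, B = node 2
R1 and R2 are in series across V1 (node 0 → node 1 → node 2), and the output A–B is taken across R2, so this is a voltage divider.
Series current: I = V1/(R1 + R2) = 10/(47000 + 68) = 10/47070 = 0.0002125 A
V_R2 = I × R2 = V1 × R2/(R1 + R2) = 10 × 68/47070 = 0.01445 V

Final answer: 0.01445 V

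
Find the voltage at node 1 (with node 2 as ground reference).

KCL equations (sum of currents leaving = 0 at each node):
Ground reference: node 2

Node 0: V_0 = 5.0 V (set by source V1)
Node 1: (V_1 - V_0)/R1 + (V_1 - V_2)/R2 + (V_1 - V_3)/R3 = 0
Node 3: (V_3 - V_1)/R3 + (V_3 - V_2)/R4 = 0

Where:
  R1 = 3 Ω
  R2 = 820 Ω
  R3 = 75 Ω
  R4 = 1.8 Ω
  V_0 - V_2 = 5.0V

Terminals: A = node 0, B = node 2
Nodal analysis, taking node 2 as the 0 V reference.
Source V1 fixes V_0 = 5 V.
KCL at each unknown node (sum of currents leaving = 0; resistances in Ω):
  Node 1: (V_1 - 5)/3 + (V_1 - 0)/820 + (V_1 - V_3)/75 = 0
  Node 3: (V_3 - V_1)/75 + (V_3 - 0)/1.8 = 0
Collecting terms (coefficients in siemens):
  0.3479·V_1 - 0.01333·V_3 = 1.667
  0.5689·V_3 - 0.01333·V_1 = 0
Determinant D = (0.3479)(0.5689) - (-0.01333)(-0.01333) = 0.1977
V_1 = [(1.667)(0.5689) - (-0.01333)(0)]/D = 4.795 V
V_3 = [(0.3479)(0) - (1.667)(-0.01333)]/D = 0.1124 V
The requested potential is V_1 = 4.795 V.

Final answer: V_1 = 4.795 V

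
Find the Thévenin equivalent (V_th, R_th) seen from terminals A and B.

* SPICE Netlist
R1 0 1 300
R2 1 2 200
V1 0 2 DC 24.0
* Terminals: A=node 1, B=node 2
Step 1 — V_th is the open-circuit voltage V_A - V_B (nothing connected across the terminals).
Nodal analysis, taking node 2 as the 0 V reference.
Source V1 fixes V_0 = 24 V.
KCL at each unknown node (sum of currents leaving = 0; resistances in Ω):
  Node 1: (V_1 - 24)/300 + (V_1 - 0)/200 = 0
Collecting terms: 0.008333 × V_1 = 0.08  =>  V_1 = 9.6 V
V_th = V_1 - V_2 = 9.6 - 0 = 9.6 V
Step 2 — R_th: zero the source — replace V1 by a short circuit (node 2 merges into node 0) — and find the resistance seen between A (node 1) and B (node 0).
Reduce the network between node 1 (A) and node 0 (B) by series/parallel combination:
  Rp1 = R1 ‖ R2 (parallel, both between nodes 0 and 1) = 1/(1/300 + 1/200) = 120 Ω
R_th = 120 Ω

Final answer: V_th = 9.6 V, R_th = 120 Ω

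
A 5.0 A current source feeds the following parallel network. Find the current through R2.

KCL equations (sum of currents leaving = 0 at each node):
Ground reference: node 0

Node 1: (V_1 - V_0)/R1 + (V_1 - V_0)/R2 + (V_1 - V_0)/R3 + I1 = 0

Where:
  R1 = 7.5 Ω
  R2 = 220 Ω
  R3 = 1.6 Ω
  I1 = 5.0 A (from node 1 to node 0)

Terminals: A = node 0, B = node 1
All resistors sit directly between nodes 0 and 1, so they are in parallel and share one voltage V; the full source current 5 A splits among them.
1/R_par = 1/7.5 + 1/220 + 1/1.6 = 0.7629 S  =>  R_par = 1.311 Ω
V = I × R_par = 5 × 1.311 = 6.554 V
I_R2 = V/R2 = 6.554/220 = 0.02979 A

Final answer: 0.02979 A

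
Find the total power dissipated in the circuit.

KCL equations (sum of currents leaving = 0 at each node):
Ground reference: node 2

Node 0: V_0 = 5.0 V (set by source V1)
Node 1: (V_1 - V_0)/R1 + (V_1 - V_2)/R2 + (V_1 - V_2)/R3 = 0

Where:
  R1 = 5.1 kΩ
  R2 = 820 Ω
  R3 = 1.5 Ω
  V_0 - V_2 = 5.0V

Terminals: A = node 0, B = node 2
Nodal analysis, taking node 2 as the 0 V reference.
Source V1 fixes V_0 = 5 V.
KCL at each unknown node (sum of currents leaving = 0; resistances in Ω):
  Node 1: (V_1 - 5)/5100 + (V_1 - 0)/820 + (V_1 - 0)/1.5 = 0
Collecting terms: 0.6681 × V_1 = 0.0009804  =>  V_1 = 0.001467 V
Power in each resistor, P = (ΔV)²/R:
  P_R1 = (5 - 0.001467)²/5100 = 0.004899 W
  P_R2 = (0.001467 - 0)²/820 = 0.000000002626 W
  P_R3 = (0.001467 - 0)²/1.5 = 0.000001436 W
P_total = P_R1 + P_R2 + P_R3 = 0.004901 W

Final answer: 0.004901 W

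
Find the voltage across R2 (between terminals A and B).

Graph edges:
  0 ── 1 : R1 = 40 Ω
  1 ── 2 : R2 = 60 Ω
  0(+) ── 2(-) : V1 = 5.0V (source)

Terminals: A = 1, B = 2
R1 and R2 are in series across V1 (node 0 → node 1 → node 2), and the output A–B is taken across R2, so this is a voltage divider.
Series current: I = V1/(R1 + R2) = 5/(40 + 60) = 5/100 = 0.05 A
V_R2 = I × R2 = V1 × R2/(R1 + R2) = 5 × 60/100 = 3 V

Final answer: 3 V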